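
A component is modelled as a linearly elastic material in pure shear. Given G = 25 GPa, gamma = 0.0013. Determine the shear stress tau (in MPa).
Model: a linearly elastic material in pure shear, so tau = G·gamma.
Convert to SI units:
  G = 25 GPa = 2.5 × 10¹⁰ Pa
Substitute:
  tau = (2.5 × 10¹⁰) × 0.0013
  tau = 3.25 × 10⁷ Pa
Convert: tau = 3.25 × 10⁷ Pa = 32.5 MPa
Final answer: tau = 32.5 MPa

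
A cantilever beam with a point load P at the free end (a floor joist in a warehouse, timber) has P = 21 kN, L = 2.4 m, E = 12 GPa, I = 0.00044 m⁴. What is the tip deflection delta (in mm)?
Model: a cantilever beam with a point load P at the free end, so delta = (P·L^3) / (3·E·I).
Convert to SI units:
  P = 21 kN = 21000 N
  E = 12 GPa = 1.2 × 10¹⁰ Pa
Substitute:
  delta = (21000 × 2.4^3) / (3 × (1.2 × 10¹⁰) × 0.00044)
  delta = 0.01833 m
Convert: delta = 0.01833 m = 18.33 mm
Final answer: delta = 18.33 mm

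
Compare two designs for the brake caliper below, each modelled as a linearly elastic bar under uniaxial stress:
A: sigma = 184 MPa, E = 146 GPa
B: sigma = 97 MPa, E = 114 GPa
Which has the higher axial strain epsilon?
Model: a linearly elastic bar under uniaxial stress, so epsilon = sigma / E (SI units).
  A: epsilon = (1.84 × 10⁸) / (1.46 × 10¹¹) = 0.00126
  B: epsilon = (9.7 × 10⁷) / (1.14 × 10¹¹) = 0.0008509
0.00126 > 0.0008509, so A is larger.
Final answer: A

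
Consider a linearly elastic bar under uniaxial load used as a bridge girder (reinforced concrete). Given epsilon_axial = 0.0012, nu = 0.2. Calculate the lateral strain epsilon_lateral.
Model: a linearly elastic bar under uniaxial load, so epsilon_lateral = -nu·epsilon_axial.
Substitute:
  epsilon_lateral = -(0.2 × 0.0012)
  epsilon_lateral = -0.00024
Final answer: epsilon_lateral = -0.00024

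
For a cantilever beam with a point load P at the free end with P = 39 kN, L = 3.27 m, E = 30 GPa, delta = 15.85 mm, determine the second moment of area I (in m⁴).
Model: a cantilever beam with a point load P at the free end, so delta = (P·L^3) / (3·E·I).
Solve for I: I = (P·L^3) / (3·delta·E).
Convert to SI units:
  P = 39 kN = 39000 N
  E = 30 GPa = 3 × 10¹⁰ Pa
  delta = 15.85 mm = 0.01585 m
Substitute:
  I = (39000 × 3.27^3) / (3 × 0.01585 × (3 × 10¹⁰))
  I = 0.000956 m⁴
Final answer: I = 0.000956 m⁴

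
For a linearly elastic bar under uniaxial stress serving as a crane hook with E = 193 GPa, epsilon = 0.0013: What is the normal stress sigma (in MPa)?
Model: a linearly elastic bar under uniaxial stress, so sigma = E·epsilon.
Convert to SI units:
  E = 193 GPa = 1.93 × 10¹¹ Pa
Substitute:
  sigma = (1.93 × 10¹¹) × 0.0013
  sigma = 2.509 × 10⁸ Pa
Convert: sigma = 2.509 × 10⁸ Pa = 250.9 MPa
Final answer: sigma = 250.9 MPa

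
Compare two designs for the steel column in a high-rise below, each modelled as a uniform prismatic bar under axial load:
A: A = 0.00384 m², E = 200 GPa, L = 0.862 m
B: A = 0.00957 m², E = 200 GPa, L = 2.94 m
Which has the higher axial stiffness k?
Model: a uniform prismatic bar under axial load, so k = (A·E) / L (SI units).
  A: k = (0.00384 × (2 × 10¹¹)) / 0.862 = 8.91 × 10⁸ N/m = 891 MN/m
  B: k = (0.00957 × (2 × 10¹¹)) / 2.94 = 6.51 × 10⁸ N/m = 651 MN/m
891 MN/m > 651 MN/m, so A is larger.
Final answer: A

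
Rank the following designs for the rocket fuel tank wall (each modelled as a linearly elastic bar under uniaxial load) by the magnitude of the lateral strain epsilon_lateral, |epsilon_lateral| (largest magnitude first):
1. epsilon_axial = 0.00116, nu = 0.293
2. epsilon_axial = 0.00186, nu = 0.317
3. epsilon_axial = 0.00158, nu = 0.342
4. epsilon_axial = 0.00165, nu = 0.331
Model: a linearly elastic bar under uniaxial load, so epsilon_lateral = -nu·epsilon_axial (SI units).
  Case 1: epsilon_lateral = -(0.293 × 0.00116) = -0.0003399
  Case 2: epsilon_lateral = -(0.317 × 0.00186) = -0.0005896
  Case 3: epsilon_lateral = -(0.342 × 0.00158) = -0.0005404
  Case 4: epsilon_lateral = -(0.331 × 0.00165) = -0.0005462
Ordering by |epsilon_lateral|: 0.0005896 (case 2) > 0.0005462 (case 4) > 0.0005404 (case 3) > 0.0003399 (case 1)
Final answer: 2, 4, 3, 1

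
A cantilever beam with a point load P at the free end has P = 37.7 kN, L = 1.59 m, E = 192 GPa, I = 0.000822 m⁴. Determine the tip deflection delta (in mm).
Model: a cantilever beam with a point load P at the free end, so delta = (P·L^3) / (3·E·I).
Convert to SI units:
  P = 37.7 kN = 37700 N
  E = 192 GPa = 1.92 × 10¹¹ Pa
Substitute:
  delta = (37700 × 1.59^3) / (3 × (1.92 × 10¹¹) × 0.000822)
  delta = 0.0003201 m
Convert: delta = 0.0003201 m = 0.3201 mm
Final answer: delta = 0.3201 mm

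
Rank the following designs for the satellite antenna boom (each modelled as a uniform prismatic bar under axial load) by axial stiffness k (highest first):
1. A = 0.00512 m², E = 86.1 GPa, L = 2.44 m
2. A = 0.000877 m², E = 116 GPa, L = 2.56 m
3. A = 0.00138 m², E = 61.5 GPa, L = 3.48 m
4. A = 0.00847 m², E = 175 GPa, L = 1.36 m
Model: a uniform prismatic bar under axial load, so k = (A·E) / L (SI units).
  Case 1: k = (0.00512 × (8.61 × 10¹⁰)) / 2.44 = 1.807 × 10⁸ N/m = 180.7 MN/m
  Case 2: k = (0.000877 × (1.16 × 10¹¹)) / 2.56 = 3.974 × 10⁷ N/m = 39.74 MN/m
  Case 3: k = (0.00138 × (6.15 × 10¹⁰)) / 3.48 = 2.439 × 10⁷ N/m = 24.39 MN/m
  Case 4: k = (0.00847 × (1.75 × 10¹¹)) / 1.36 = 1.09 × 10⁹ N/m = 1090 MN/m
Ordering: 1090 MN/m (case 4) > 180.7 MN/m (case 1) > 39.74 MN/m (case 2) > 24.39 MN/m (case 3)
Final answer: 4, 1, 2, 3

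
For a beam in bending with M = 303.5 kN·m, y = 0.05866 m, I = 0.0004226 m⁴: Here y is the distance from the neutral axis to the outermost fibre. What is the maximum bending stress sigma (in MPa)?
Model: a beam in bending, so sigma = (M·y) / I.
Convert to SI units:
  M = 303.5 kN·m = 303500 N·m
Substitute:
  sigma = (303500 × 0.05866) / 0.0004226
  sigma = 4.213 × 10⁷ Pa
Convert: sigma = 4.213 × 10⁷ Pa = 42.13 MPa
Final answer: sigma = 42.13 MPa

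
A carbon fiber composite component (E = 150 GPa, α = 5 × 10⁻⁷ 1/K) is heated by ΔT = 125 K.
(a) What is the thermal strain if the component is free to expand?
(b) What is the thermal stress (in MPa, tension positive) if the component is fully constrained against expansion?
(a) Free thermal strain ε_th = α·ΔT = (5 × 10⁻⁷) × 125 = 6.25 × 10⁻⁵
(b) Fully constrained, the expansion is suppressed, so σ = -E·α·ΔT. Convert E = 150 GPa = 1.5 × 10¹¹ Pa.
  σ = -(1.5 × 10¹¹) × (5 × 10⁻⁷) × 125 = -9.375 × 10⁶ Pa = -9.375 MPa (compressive)
Final answer: (a) ε_th = 6.25 × 10⁻⁵, (b) σ = -9.375 MPa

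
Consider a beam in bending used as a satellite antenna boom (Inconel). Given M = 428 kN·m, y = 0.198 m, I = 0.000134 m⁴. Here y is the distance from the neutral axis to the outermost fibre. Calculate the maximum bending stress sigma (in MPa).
Model: a beam in bending, so sigma = (M·y) / I.
Convert to SI units:
  M = 428 kN·m = 428000 N·m
Substitute:
  sigma = (428000 × 0.198) / 0.000134
  sigma = 6.324 × 10⁸ Pa
Convert: sigma = 6.324 × 10⁸ Pa = 632.4 MPa
Final answer: sigma = 632.4 MPa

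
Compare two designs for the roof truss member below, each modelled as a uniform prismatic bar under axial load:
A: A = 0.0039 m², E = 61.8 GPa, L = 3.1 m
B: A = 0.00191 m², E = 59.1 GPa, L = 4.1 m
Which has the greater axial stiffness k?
Model: a uniform prismatic bar under axial load, so k = (A·E) / L (SI units).
  A: k = (0.0039 × (6.18 × 10¹⁰)) / 3.1 = 7.775 × 10⁷ N/m = 77.75 MN/m
  B: k = (0.00191 × (5.91 × 10¹⁰)) / 4.1 = 2.753 × 10⁷ N/m = 27.53 MN/m
77.75 MN/m > 27.53 MN/m, so A is larger.
Final answer: A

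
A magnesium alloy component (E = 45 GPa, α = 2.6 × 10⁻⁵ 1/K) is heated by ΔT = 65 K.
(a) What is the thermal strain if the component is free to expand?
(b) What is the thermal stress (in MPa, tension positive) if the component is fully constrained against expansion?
(a) Free thermal strain ε_th = α·ΔT = (2.6 × 10⁻⁵) × 65 = 0.00169
(b) Fully constrained, the expansion is suppressed, so σ = -E·α·ΔT. Convert E = 45 GPa = 4.5 × 10¹⁰ Pa.
  σ = -(4.5 × 10¹⁰) × (2.6 × 10⁻⁵) × 65 = -7.605 × 10⁷ Pa = -76.05 MPa (compressive)
Final answer: (a) ε_th = 0.00169, (b) σ = -76.05 MPa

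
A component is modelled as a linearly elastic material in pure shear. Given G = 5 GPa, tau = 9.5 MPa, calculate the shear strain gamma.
Model: a linearly elastic material in pure shear, so tau = G·gamma.
Solve for gamma: gamma = tau / G.
Convert to SI units:
  G = 5 GPa = 5 × 10⁹ Pa
  tau = 9.5 MPa = 9.5 × 10⁶ Pa
Substitute:
  gamma = (9.5 × 10⁶) / (5 × 10⁹)
  gamma = 0.0019
Final answer: gamma = 0.0019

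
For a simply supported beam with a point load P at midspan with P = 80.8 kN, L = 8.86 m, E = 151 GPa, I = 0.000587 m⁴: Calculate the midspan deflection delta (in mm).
Model: a simply supported beam with a point load P at midspan, so delta = (P·L^3) / (48·E·I).
Convert to SI units:
  P = 80.8 kN = 80800 N
  E = 151 GPa = 1.51 × 10¹¹ Pa
Substitute:
  delta = (80800 × 8.86^3) / (48 × (1.51 × 10¹¹) × 0.000587)
  delta = 0.01321 m
Convert: delta = 0.01321 m = 13.21 mm
Final answer: delta = 13.21 mm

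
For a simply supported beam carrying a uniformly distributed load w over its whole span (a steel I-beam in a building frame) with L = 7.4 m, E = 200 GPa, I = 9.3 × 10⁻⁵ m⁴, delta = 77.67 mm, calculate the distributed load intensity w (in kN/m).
Model: a simply supported beam carrying a uniformly distributed load w over its whole span, so delta = (5·w·L^4) / (384·E·I).
Solve for w: w = (384·delta·E·I) / (5·L^4).
Convert to SI units:
  E = 200 GPa = 2 × 10¹¹ Pa
  delta = 77.67 mm = 0.07767 m
Substitute:
  w = (384 × 0.07767 × (2 × 10¹¹) × (9.3 × 10⁻⁵)) / (5 × 7.4^4)
  w = 37000 N/m
Convert: w = 37000 N/m = 37 kN/m
Final answer: w = 37 kN/m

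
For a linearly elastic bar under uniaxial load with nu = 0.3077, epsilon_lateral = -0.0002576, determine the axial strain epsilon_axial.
Model: a linearly elastic bar under uniaxial load, so epsilon_lateral = -nu·epsilon_axial.
Solve for epsilon_axial: epsilon_axial = -epsilon_lateral / nu.
Substitute:
  epsilon_axial = -(-0.0002576) / 0.3077
  epsilon_axial = 0.0008372
Final answer: epsilon_axial = 0.0008372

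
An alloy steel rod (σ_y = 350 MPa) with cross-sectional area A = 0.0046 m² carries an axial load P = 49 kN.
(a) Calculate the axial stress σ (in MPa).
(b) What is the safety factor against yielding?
(a) Axial stress σ = P/A. Convert P = 49 kN = 49000 N.
  σ = 49000 / 0.0046 = 1.065 × 10⁷ Pa = 10.65 MPa
(b) Safety factor SF = σ_y/σ = 350 / 10.65 = 32.86
Final answer: (a) σ = 10.65 MPa, (b) SF = 32.86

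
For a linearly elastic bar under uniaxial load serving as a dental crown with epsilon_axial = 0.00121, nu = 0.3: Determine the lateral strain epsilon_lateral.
Model: a linearly elastic bar under uniaxial load, so epsilon_lateral = -nu·epsilon_axial.
Substitute:
  epsilon_lateral = -(0.3 × 0.00121)
  epsilon_lateral = -0.000363
Final answer: epsilon_lateral = -0.000363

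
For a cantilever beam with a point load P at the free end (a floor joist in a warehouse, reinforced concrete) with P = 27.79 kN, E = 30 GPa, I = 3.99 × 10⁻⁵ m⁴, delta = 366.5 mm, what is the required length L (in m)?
Model: a cantilever beam with a point load P at the free end, so delta = (P·L^3) / (3·E·I).
Solve for L: L = ((3·delta·E·I) / P)^(1/3).
Convert to SI units:
  P = 27.79 kN = 27790 N
  E = 30 GPa = 3 × 10¹⁰ Pa
  delta = 366.5 mm = 0.3665 m
Substitute:
  L = ((3 × 0.3665 × (3 × 10¹⁰) × (3.99 × 10⁻⁵)) / 27790)^(1/3)
  L = 3.618 m
Final answer: L = 3.618 m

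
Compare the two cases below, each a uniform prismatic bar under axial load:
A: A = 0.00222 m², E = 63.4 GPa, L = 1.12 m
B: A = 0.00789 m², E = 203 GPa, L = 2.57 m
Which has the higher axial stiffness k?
Model: a uniform prismatic bar under axial load, so k = (A·E) / L (SI units).
  A: k = (0.00222 × (6.34 × 10¹⁰)) / 1.12 = 1.257 × 10⁸ N/m = 125.7 MN/m
  B: k = (0.00789 × (2.03 × 10¹¹)) / 2.57 = 6.232 × 10⁸ N/m = 623.2 MN/m
623.2 MN/m > 125.7 MN/m, so B is larger.
Final answer: B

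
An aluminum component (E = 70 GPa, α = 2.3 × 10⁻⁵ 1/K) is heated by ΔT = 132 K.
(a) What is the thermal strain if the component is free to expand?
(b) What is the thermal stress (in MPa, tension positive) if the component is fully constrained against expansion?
(a) Free thermal strain ε_th = α·ΔT = (2.3 × 10⁻⁵) × 132 = 0.003036
(b) Fully constrained, the expansion is suppressed, so σ = -E·α·ΔT. Convert E = 70 GPa = 7 × 10¹⁰ Pa.
  σ = -(7 × 10¹⁰) × (2.3 × 10⁻⁵) × 132 = -2.125 × 10⁸ Pa = -212.5 MPa (compressive)
Final answer: (a) ε_th = 0.003036, (b) σ = -212.5 MPa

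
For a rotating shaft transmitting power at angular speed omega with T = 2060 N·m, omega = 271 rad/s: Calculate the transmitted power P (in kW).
Model: a rotating shaft transmitting power at angular speed omega, so P = T·omega.
Substitute:
  P = 2060 × 271
  P = 558300 W
Convert: P = 558300 W = 558.3 kW
Final answer: P = 558.3 kW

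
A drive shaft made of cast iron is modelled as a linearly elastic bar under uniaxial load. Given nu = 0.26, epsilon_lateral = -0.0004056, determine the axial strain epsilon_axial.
Model: a linearly elastic bar under uniaxial load, so epsilon_lateral = -nu·epsilon_axial.
Solve for epsilon_axial: epsilon_axial = -epsilon_lateral / nu.
Substitute:
  epsilon_axial = -(-0.0004056) / 0.26
  epsilon_axial = 0.00156
Final answer: epsilon_axial = 0.00156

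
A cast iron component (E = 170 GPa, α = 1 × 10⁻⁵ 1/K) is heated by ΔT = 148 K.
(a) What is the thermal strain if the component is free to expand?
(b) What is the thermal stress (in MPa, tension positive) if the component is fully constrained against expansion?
(a) Free thermal strain ε_th = α·ΔT = (1 × 10⁻⁵) × 148 = 0.00148
(b) Fully constrained, the expansion is suppressed, so σ = -E·α·ΔT. Convert E = 170 GPa = 1.7 × 10¹¹ Pa.
  σ = -(1.7 × 10¹¹) × (1 × 10⁻⁵) × 148 = -2.516 × 10⁸ Pa = -251.6 MPa (compressive)
Final answer: (a) ε_th = 0.00148, (b) σ = -251.6 MPa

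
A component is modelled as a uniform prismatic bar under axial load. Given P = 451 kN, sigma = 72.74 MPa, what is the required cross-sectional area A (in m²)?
Model: a uniform prismatic bar under axial load, so sigma = P / A.
Solve for A: A = P / sigma.
Convert to SI units:
  P = 451 kN = 451000 N
  sigma = 72.74 MPa = 7.274 × 10⁷ Pa
Substitute:
  A = 451000 / (7.274 × 10⁷)
  A = 0.0062 m²
Final answer: A = 0.0062 m²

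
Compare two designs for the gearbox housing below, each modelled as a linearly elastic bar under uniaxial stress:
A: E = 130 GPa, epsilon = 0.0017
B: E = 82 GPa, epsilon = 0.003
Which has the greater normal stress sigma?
Model: a linearly elastic bar under uniaxial stress, so sigma = E·epsilon (SI units).
  A: sigma = (1.3 × 10¹¹) × 0.0017 = 2.21 × 10⁸ Pa = 221 MPa
  B: sigma = (8.2 × 10¹⁰) × 0.003 = 2.46 × 10⁸ Pa = 246 MPa
246 MPa > 221 MPa, so B is larger.
Final answer: B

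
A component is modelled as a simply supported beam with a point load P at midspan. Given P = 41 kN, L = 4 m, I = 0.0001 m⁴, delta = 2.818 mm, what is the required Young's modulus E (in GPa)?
Model: a simply supported beam with a point load P at midspan, so delta = (P·L^3) / (48·E·I).
Solve for E: E = (P·L^3) / (48·delta·I).
Convert to SI units:
  P = 41 kN = 41000 N
  delta = 2.818 mm = 0.002818 m
Substitute:
  E = (41000 × 4^3) / (48 × 0.002818 × 0.0001)
  E = 1.94 × 10¹¹ Pa
Convert: E = 1.94 × 10¹¹ Pa = 194 GPa
Final answer: E = 194 GPa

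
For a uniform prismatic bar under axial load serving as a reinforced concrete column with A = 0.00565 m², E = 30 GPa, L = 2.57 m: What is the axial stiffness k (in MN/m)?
Model: a uniform prismatic bar under axial load, so k = (A·E) / L.
Convert to SI units:
  E = 30 GPa = 3 × 10¹⁰ Pa
Substitute:
  k = (0.00565 × (3 × 10¹⁰)) / 2.57
  k = 6.595 × 10⁷ N/m
Convert: k = 6.595 × 10⁷ N/m = 65.95 MN/m
Final answer: k = 65.95 MN/m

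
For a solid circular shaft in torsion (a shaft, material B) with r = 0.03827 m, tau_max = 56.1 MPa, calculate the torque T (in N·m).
Model: a solid circular shaft in torsion, so tau_max = (2·T) / (π·r^3).
Solve for T: T = (π·tau_max·r^3) / 2.
Convert to SI units:
  tau_max = 56.1 MPa = 5.61 × 10⁷ Pa
Substitute:
  T = (π × (5.61 × 10⁷) × 0.03827^3) / 2
  T = 4939 N·m
Final answer: T = 4939 N·m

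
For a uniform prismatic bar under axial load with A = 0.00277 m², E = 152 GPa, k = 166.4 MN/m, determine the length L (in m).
Model: a uniform prismatic bar under axial load, so k = (A·E) / L.
Solve for L: L = (A·E) / k.
Convert to SI units:
  E = 152 GPa = 1.52 × 10¹¹ Pa
  k = 166.4 MN/m = 1.664 × 10⁸ N/m
Substitute:
  L = (0.00277 × (1.52 × 10¹¹)) / (1.664 × 10⁸)
  L = 2.53 m
Final answer: L = 2.53 m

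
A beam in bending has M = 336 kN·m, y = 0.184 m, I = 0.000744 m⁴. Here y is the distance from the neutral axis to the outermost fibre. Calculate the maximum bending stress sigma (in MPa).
Model: a beam in bending, so sigma = (M·y) / I.
Convert to SI units:
  M = 336 kN·m = 336000 N·m
Substitute:
  sigma = (336000 × 0.184) / 0.000744
  sigma = 8.31 × 10⁷ Pa
Convert: sigma = 8.31 × 10⁷ Pa = 83.1 MPa
Final answer: sigma = 83.1 MPa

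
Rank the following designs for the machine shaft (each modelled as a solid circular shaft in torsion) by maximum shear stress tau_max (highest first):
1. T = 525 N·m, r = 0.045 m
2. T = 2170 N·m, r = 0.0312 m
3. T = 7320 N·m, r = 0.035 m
Model: a solid circular shaft in torsion, so tau_max = (2·T) / (π·r^3) (SI units).
  Case 1: tau_max = (2 × 525) / (π × 0.045^3) = 3.668 × 10⁶ Pa = 3.668 MPa
  Case 2: tau_max = (2 × 2170) / (π × 0.0312^3) = 4.549 × 10⁷ Pa = 45.49 MPa
  Case 3: tau_max = (2 × 7320) / (π × 0.035^3) = 1.087 × 10⁸ Pa = 108.7 MPa
Ordering: 108.7 MPa (case 3) > 45.49 MPa (case 2) > 3.668 MPa (case 1)
Final answer: 3, 2, 1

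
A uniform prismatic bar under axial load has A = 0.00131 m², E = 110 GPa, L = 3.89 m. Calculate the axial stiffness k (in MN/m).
Model: a uniform prismatic bar under axial load, so k = (A·E) / L.
Convert to SI units:
  E = 110 GPa = 1.1 × 10¹¹ Pa
Substitute:
  k = (0.00131 × (1.1 × 10¹¹)) / 3.89
  k = 3.704 × 10⁷ N/m
Convert: k = 3.704 × 10⁷ N/m = 37.04 MN/m
Final answer: k = 37.04 MN/m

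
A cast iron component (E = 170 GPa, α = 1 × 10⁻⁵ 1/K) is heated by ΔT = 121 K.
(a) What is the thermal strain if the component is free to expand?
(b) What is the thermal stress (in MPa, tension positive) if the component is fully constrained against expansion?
(a) Free thermal strain ε_th = α·ΔT = (1 × 10⁻⁵) × 121 = 0.00121
(b) Fully constrained, the expansion is suppressed, so σ = -E·α·ΔT. Convert E = 170 GPa = 1.7 × 10¹¹ Pa.
  σ = -(1.7 × 10¹¹) × (1 × 10⁻⁵) × 121 = -2.057 × 10⁸ Pa = -205.7 MPa (compressive)
Final answer: (a) ε_th = 0.00121, (b) σ = -205.7 MPa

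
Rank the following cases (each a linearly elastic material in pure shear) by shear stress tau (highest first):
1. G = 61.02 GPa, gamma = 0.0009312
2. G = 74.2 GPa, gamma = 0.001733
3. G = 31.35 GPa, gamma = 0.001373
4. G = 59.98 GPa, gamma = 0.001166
Model: a linearly elastic material in pure shear, so tau = G·gamma (SI units).
  Case 1: tau = (6.102 × 10¹⁰) × 0.0009312 = 5.682 × 10⁷ Pa = 56.82 MPa
  Case 2: tau = (7.42 × 10¹⁰) × 0.001733 = 1.286 × 10⁸ Pa = 128.6 MPa
  Case 3: tau = (3.135 × 10¹⁰) × 0.001373 = 4.304 × 10⁷ Pa = 43.04 MPa
  Case 4: tau = (5.998 × 10¹⁰) × 0.001166 = 6.994 × 10⁷ Pa = 69.94 MPa
Ordering: 128.6 MPa (case 2) > 69.94 MPa (case 4) > 56.82 MPa (case 1) > 43.04 MPa (case 3)
Final answer: 2, 4, 1, 3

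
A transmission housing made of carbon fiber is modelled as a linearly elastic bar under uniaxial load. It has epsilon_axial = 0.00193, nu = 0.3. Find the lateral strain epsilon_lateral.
Model: a linearly elastic bar under uniaxial load, so epsilon_lateral = -nu·epsilon_axial.
Substitute:
  epsilon_lateral = -(0.3 × 0.00193)
  epsilon_lateral = -0.000579
Final answer: epsilon_lateral = -0.000579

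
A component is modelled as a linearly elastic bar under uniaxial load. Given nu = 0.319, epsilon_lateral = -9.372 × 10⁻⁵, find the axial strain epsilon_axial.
Model: a linearly elastic bar under uniaxial load, so epsilon_lateral = -nu·epsilon_axial.
Solve for epsilon_axial: epsilon_axial = -epsilon_lateral / nu.
Substitute:
  epsilon_axial = -(-9.372 × 10⁻⁵) / 0.319
  epsilon_axial = 0.0002938
Final answer: epsilon_axial = 0.0002938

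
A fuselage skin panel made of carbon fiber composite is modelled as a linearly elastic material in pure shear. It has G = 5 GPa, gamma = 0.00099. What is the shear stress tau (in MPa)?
Model: a linearly elastic material in pure shear, so tau = G·gamma.
Convert to SI units:
  G = 5 GPa = 5 × 10⁹ Pa
Substitute:
  tau = (5 × 10⁹) × 0.00099
  tau = 4.95 × 10⁶ Pa
Convert: tau = 4.95 × 10⁶ Pa = 4.95 MPa
Final answer: tau = 4.95 MPa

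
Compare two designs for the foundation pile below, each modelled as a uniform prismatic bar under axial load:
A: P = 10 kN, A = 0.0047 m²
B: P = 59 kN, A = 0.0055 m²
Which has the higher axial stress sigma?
Model: a uniform prismatic bar under axial load, so sigma = P / A (SI units).
  A: sigma = 10000 / 0.0047 = 2.128 × 10⁶ Pa = 2.128 MPa
  B: sigma = 59000 / 0.0055 = 1.073 × 10⁷ Pa = 10.73 MPa
10.73 MPa > 2.128 MPa, so B is larger.
Final answer: B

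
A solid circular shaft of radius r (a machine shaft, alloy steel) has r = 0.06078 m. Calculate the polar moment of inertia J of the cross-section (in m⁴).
Model: a solid circular shaft of radius r, so J = (π·r^4) / 2.
Substitute:
  J = (π × 0.06078^4) / 2
  J = 2.144 × 10⁻⁵ m⁴
Final answer: J = 2.144 × 10⁻⁵ m⁴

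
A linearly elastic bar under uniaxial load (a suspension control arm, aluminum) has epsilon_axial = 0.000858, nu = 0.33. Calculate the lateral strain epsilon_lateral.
Model: a linearly elastic bar under uniaxial load, so epsilon_lateral = -nu·epsilon_axial.
Substitute:
  epsilon_lateral = -(0.33 × 0.000858)
  epsilon_lateral = -0.0002831
Final answer: epsilon_lateral = -0.0002831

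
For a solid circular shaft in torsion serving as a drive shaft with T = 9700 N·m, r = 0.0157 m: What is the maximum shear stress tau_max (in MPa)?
Model: a solid circular shaft in torsion, so tau_max = (2·T) / (π·r^3).
Substitute:
  tau_max = (2 × 9700) / (π × 0.0157^3)
  tau_max = 1.596 × 10⁹ Pa
Convert: tau_max = 1.596 × 10⁹ Pa = 1596 MPa
Final answer: tau_max = 1596 MPa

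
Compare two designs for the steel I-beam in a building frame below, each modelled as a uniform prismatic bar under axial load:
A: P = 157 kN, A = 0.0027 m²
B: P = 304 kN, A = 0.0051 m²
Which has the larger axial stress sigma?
Model: a uniform prismatic bar under axial load, so sigma = P / A (SI units).
  A: sigma = 157000 / 0.0027 = 5.815 × 10⁷ Pa = 58.15 MPa
  B: sigma = 304000 / 0.0051 = 5.961 × 10⁷ Pa = 59.61 MPa
59.61 MPa > 58.15 MPa, so B is larger.
Final answer: B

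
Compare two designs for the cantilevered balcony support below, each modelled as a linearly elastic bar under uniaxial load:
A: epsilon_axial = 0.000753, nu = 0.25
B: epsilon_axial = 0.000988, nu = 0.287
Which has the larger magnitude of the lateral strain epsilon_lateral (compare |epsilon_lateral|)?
Model: a linearly elastic bar under uniaxial load, so epsilon_lateral = -nu·epsilon_axial (SI units).
  A: epsilon_lateral = -(0.25 × 0.000753) = -0.0001882
  B: epsilon_lateral = -(0.287 × 0.000988) = -0.0002836
|epsilon_lateral|: A = 0.0001882, B = 0.0002836, so B is larger in magnitude.
Final answer: B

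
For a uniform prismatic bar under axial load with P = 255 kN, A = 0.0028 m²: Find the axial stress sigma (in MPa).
Model: a uniform prismatic bar under axial load, so sigma = P / A.
Convert to SI units:
  P = 255 kN = 255000 N
Substitute:
  sigma = 255000 / 0.0028
  sigma = 9.107 × 10⁷ Pa
Convert: sigma = 9.107 × 10⁷ Pa = 91.07 MPa
Final answer: sigma = 91.07 MPa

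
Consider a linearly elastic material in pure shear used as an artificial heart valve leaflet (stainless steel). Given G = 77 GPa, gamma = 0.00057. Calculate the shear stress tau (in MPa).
Model: a linearly elastic material in pure shear, so tau = G·gamma.
Convert to SI units:
  G = 77 GPa = 7.7 × 10¹⁰ Pa
Substitute:
  tau = (7.7 × 10¹⁰) × 0.00057
  tau = 4.389 × 10⁷ Pa
Convert: tau = 4.389 × 10⁷ Pa = 43.89 MPa
Final answer: tau = 43.89 MPa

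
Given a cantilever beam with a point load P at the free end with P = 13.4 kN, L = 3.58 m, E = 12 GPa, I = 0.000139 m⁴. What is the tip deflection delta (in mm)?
Model: a cantilever beam with a point load P at the free end, so delta = (P·L^3) / (3·E·I).
Convert to SI units:
  P = 13.4 kN = 13400 N
  E = 12 GPa = 1.2 × 10¹⁰ Pa
Substitute:
  delta = (13400 × 3.58^3) / (3 × (1.2 × 10¹⁰) × 0.000139)
  delta = 0.1229 m
Convert: delta = 0.1229 m = 122.9 mm
Final answer: delta = 122.9 mm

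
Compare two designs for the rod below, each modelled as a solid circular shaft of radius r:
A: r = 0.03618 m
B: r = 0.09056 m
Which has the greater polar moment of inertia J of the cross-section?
Model: a solid circular shaft of radius r, so J = (π·r^4) / 2 (SI units).
  A: J = (π × 0.03618^4) / 2 = 2.691 × 10⁻⁶ m⁴
  B: J = (π × 0.09056^4) / 2 = 0.0001056 m⁴
0.0001056 m⁴ > 2.691 × 10⁻⁶ m⁴, so B is larger.
Final answer: B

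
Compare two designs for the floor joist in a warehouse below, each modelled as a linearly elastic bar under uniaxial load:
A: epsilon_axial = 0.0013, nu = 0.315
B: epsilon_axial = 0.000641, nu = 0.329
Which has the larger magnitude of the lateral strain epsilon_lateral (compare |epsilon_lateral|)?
Model: a linearly elastic bar under uniaxial load, so epsilon_lateral = -nu·epsilon_axial (SI units).
  A: epsilon_lateral = -(0.315 × 0.0013) = -0.0004095
  B: epsilon_lateral = -(0.329 × 0.000641) = -0.0002109
|epsilon_lateral|: A = 0.0004095, B = 0.0002109, so A is larger in magnitude.
Final answer: A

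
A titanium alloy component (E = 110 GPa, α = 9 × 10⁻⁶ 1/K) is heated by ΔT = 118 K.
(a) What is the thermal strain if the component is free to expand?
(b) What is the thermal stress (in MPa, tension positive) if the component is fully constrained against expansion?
(a) Free thermal strain ε_th = α·ΔT = (9 × 10⁻⁶) × 118 = 0.001062
(b) Fully constrained, the expansion is suppressed, so σ = -E·α·ΔT. Convert E = 110 GPa = 1.1 × 10¹¹ Pa.
  σ = -(1.1 × 10¹¹) × (9 × 10⁻⁶) × 118 = -1.168 × 10⁸ Pa = -116.8 MPa (compressive)
Final answer: (a) ε_th = 0.001062, (b) σ = -116.8 MPa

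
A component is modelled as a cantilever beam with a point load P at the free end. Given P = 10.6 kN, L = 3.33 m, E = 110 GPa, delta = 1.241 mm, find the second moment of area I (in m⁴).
Model: a cantilever beam with a point load P at the free end, so delta = (P·L^3) / (3·E·I).
Solve for I: I = (P·L^3) / (3·delta·E).
Convert to SI units:
  P = 10.6 kN = 10600 N
  E = 110 GPa = 1.1 × 10¹¹ Pa
  delta = 1.241 mm = 0.001241 m
Substitute:
  I = (10600 × 3.33^3) / (3 × 0.001241 × (1.1 × 10¹¹))
  I = 0.0009558 m⁴
Final answer: I = 0.0009558 m⁴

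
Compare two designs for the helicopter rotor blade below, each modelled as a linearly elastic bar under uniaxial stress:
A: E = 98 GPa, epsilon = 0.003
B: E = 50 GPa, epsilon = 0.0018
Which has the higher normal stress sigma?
Model: a linearly elastic bar under uniaxial stress, so sigma = E·epsilon (SI units).
  A: sigma = (9.8 × 10¹⁰) × 0.003 = 2.94 × 10⁸ Pa = 294 MPa
  B: sigma = (5 × 10¹⁰) × 0.0018 = 9 × 10⁷ Pa = 90 MPa
294 MPa > 90 MPa, so A is larger.
Final answer: A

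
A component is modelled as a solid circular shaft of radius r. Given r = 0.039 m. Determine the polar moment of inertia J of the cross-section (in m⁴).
Model: a solid circular shaft of radius r, so J = (π·r^4) / 2.
Substitute:
  J = (π × 0.039^4) / 2
  J = 3.634 × 10⁻⁶ m⁴
Final answer: J = 3.634 × 10⁻⁶ m⁴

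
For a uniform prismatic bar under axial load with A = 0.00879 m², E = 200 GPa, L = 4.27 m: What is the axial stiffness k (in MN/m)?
Model: a uniform prismatic bar under axial load, so k = (A·E) / L.
Convert to SI units:
  E = 200 GPa = 2 × 10¹¹ Pa
Substitute:
  k = (0.00879 × (2 × 10¹¹)) / 4.27
  k = 4.117 × 10⁸ N/m
Convert: k = 4.117 × 10⁸ N/m = 411.7 MN/m
Final answer: k = 411.7 MN/m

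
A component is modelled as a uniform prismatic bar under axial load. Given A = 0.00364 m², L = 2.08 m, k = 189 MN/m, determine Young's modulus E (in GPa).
Model: a uniform prismatic bar under axial load, so k = (A·E) / L.
Solve for E: E = (k·L) / A.
Convert to SI units:
  k = 189 MN/m = 1.89 × 10⁸ N/m
Substitute:
  E = ((1.89 × 10⁸) × 2.08) / 0.00364
  E = 1.08 × 10¹¹ Pa
Convert: E = 1.08 × 10¹¹ Pa = 108 GPa
Final answer: E = 108 GPa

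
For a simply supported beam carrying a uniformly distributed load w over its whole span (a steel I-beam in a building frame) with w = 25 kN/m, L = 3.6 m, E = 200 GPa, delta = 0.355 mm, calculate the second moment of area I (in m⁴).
Model: a simply supported beam carrying a uniformly distributed load w over its whole span, so delta = (5·w·L^4) / (384·E·I).
Solve for I: I = (5·w·L^4) / (384·delta·E).
Convert to SI units:
  w = 25 kN/m = 25000 N/m
  E = 200 GPa = 2 × 10¹¹ Pa
  delta = 0.355 mm = 0.000355 m
Substitute:
  I = (5 × 25000 × 3.6^4) / (384 × 0.000355 × (2 × 10¹¹))
  I = 0.0007701 m⁴
Final answer: I = 0.0007701 m⁴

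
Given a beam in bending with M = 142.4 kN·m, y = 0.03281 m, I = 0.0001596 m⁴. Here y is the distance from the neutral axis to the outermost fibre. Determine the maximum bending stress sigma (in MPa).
Model: a beam in bending, so sigma = (M·y) / I.
Convert to SI units:
  M = 142.4 kN·m = 142400 N·m
Substitute:
  sigma = (142400 × 0.03281) / 0.0001596
  sigma = 2.927 × 10⁷ Pa
Convert: sigma = 2.927 × 10⁷ Pa = 29.27 MPa
Final answer: sigma = 29.27 MPa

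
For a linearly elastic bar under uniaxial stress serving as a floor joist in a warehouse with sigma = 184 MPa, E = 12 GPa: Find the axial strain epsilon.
Model: a linearly elastic bar under uniaxial stress, so epsilon = sigma / E.
Convert to SI units:
  sigma = 184 MPa = 1.84 × 10⁸ Pa
  E = 12 GPa = 1.2 × 10¹⁰ Pa
Substitute:
  epsilon = (1.84 × 10⁸) / (1.2 × 10¹⁰)
  epsilon = 0.01533
Final answer: epsilon = 0.01533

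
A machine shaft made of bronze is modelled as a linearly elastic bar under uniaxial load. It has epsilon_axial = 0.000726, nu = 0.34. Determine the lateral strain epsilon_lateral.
Model: a linearly elastic bar under uniaxial load, so epsilon_lateral = -nu·epsilon_axial.
Substitute:
  epsilon_lateral = -(0.34 × 0.000726)
  epsilon_lateral = -0.0002468
Final answer: epsilon_lateral = -0.0002468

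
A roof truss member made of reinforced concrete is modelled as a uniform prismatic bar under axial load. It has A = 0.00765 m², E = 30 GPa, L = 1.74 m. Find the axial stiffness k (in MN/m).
Model: a uniform prismatic bar under axial load, so k = (A·E) / L.
Convert to SI units:
  E = 30 GPa = 3 × 10¹⁰ Pa
Substitute:
  k = (0.00765 × (3 × 10¹⁰)) / 1.74
  k = 1.319 × 10⁸ N/m
Convert: k = 1.319 × 10⁸ N/m = 131.9 MN/m
Final answer: k = 131.9 MN/m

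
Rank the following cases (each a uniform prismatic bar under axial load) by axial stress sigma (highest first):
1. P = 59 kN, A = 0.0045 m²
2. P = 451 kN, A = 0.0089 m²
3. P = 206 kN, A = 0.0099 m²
Model: a uniform prismatic bar under axial load, so sigma = P / A (SI units).
  Case 1: sigma = 59000 / 0.0045 = 1.311 × 10⁷ Pa = 13.11 MPa
  Case 2: sigma = 451000 / 0.0089 = 5.067 × 10⁷ Pa = 50.67 MPa
  Case 3: sigma = 206000 / 0.0099 = 2.081 × 10⁷ Pa = 20.81 MPa
Ordering: 50.67 MPa (case 2) > 20.81 MPa (case 3) > 13.11 MPa (case 1)
Final answer: 2, 3, 1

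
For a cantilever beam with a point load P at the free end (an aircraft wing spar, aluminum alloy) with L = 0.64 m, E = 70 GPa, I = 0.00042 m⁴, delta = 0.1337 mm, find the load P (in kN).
Model: a cantilever beam with a point load P at the free end, so delta = (P·L^3) / (3·E·I).
Solve for P: P = (3·delta·E·I) / L^3.
Convert to SI units:
  E = 70 GPa = 7 × 10¹⁰ Pa
  delta = 0.1337 mm = 0.0001337 m
Substitute:
  P = (3 × 0.0001337 × (7 × 10¹⁰) × 0.00042) / 0.64^3
  P = 44980 N
Convert: P = 44980 N = 44.98 kN
Final answer: P = 44.98 kN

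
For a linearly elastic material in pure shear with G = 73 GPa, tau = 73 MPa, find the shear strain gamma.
Model: a linearly elastic material in pure shear, so tau = G·gamma.
Solve for gamma: gamma = tau / G.
Convert to SI units:
  G = 73 GPa = 7.3 × 10¹⁰ Pa
  tau = 73 MPa = 7.3 × 10⁷ Pa
Substitute:
  gamma = (7.3 × 10⁷) / (7.3 × 10¹⁰)
  gamma = 0.001
Final answer: gamma = 0.001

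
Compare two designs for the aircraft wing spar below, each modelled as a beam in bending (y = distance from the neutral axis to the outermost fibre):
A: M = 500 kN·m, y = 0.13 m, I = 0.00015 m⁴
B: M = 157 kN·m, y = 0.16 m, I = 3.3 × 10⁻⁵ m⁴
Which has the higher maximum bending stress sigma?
Model: a beam in bending (y = distance from the neutral axis to the outermost fibre), so sigma = (M·y) / I (SI units).
  A: sigma = (500000 × 0.13) / 0.00015 = 4.333 × 10⁸ Pa = 433.3 MPa
  B: sigma = (157000 × 0.16) / (3.3 × 10⁻⁵) = 7.612 × 10⁸ Pa = 761.2 MPa
761.2 MPa > 433.3 MPa, so B is larger.
Final answer: B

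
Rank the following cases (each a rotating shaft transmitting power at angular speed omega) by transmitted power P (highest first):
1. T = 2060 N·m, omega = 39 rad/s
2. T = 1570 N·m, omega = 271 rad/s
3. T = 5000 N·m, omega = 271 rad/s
Model: a rotating shaft transmitting power at angular speed omega, so P = T·omega (SI units).
  Case 1: P = 2060 × 39 = 80340 W = 80.34 kW
  Case 2: P = 1570 × 271 = 425500 W = 425.5 kW
  Case 3: P = 5000 × 271 = 1.355 × 10⁶ W = 1355 kW
Ordering: 1355 kW (case 3) > 425.5 kW (case 2) > 80.34 kW (case 1)
Final answer: 3, 2, 1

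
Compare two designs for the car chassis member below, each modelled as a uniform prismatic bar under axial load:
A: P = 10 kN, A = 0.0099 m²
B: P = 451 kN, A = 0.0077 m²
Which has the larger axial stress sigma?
Model: a uniform prismatic bar under axial load, so sigma = P / A (SI units).
  A: sigma = 10000 / 0.0099 = 1.01 × 10⁶ Pa = 1.01 MPa
  B: sigma = 451000 / 0.0077 = 5.857 × 10⁷ Pa = 58.57 MPa
58.57 MPa > 1.01 MPa, so B is larger.
Final answer: B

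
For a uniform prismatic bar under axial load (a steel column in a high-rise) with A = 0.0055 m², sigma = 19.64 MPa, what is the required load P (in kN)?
Model: a uniform prismatic bar under axial load, so sigma = P / A.
Solve for P: P = sigma·A.
Convert to SI units:
  sigma = 19.64 MPa = 1.964 × 10⁷ Pa
Substitute:
  P = (1.964 × 10⁷) × 0.0055
  P = 108000 N
Convert: P = 108000 N = 108 kN
Final answer: P = 108 kN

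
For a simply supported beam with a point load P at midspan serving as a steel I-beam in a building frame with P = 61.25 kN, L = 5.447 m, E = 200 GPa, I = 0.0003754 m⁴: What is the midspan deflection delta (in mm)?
Model: a simply supported beam with a point load P at midspan, so delta = (P·L^3) / (48·E·I).
Convert to SI units:
  P = 61.25 kN = 61250 N
  E = 200 GPa = 2 × 10¹¹ Pa
Substitute:
  delta = (61250 × 5.447^3) / (48 × (2 × 10¹¹) × 0.0003754)
  delta = 0.002747 m
Convert: delta = 0.002747 m = 2.747 mm
Final answer: delta = 2.747 mm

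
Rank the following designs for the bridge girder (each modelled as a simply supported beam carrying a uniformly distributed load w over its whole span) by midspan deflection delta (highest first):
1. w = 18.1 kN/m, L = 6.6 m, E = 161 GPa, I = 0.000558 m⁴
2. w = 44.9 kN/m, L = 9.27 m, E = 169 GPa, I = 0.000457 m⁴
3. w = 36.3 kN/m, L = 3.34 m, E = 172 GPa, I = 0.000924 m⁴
Model: a simply supported beam carrying a uniformly distributed load w over its whole span, so delta = (5·w·L^4) / (384·E·I) (SI units).
  Case 1: delta = (5 × 18100 × 6.6^4) / (384 × (1.61 × 10¹¹) × 0.000558) = 0.004978 m = 4.978 mm
  Case 2: delta = (5 × 44900 × 9.27^4) / (384 × (1.69 × 10¹¹) × 0.000457) = 0.0559 m = 55.9 mm
  Case 3: delta = (5 × 36300 × 3.34^4) / (384 × (1.72 × 10¹¹) × 0.000924) = 0.0003701 m = 0.3701 mm
Ordering: 55.9 mm (case 2) > 4.978 mm (case 1) > 0.3701 mm (case 3)
Final answer: 2, 1, 3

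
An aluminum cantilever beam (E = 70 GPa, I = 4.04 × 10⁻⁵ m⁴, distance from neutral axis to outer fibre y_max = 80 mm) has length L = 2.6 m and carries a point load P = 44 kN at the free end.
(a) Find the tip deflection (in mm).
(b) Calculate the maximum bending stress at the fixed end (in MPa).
(a) Tip deflection of a cantilever with an end point load: δ = P·L^3 / (3·E·I). Convert P = 44 kN = 44000 N, E = 70 GPa = 7 × 10¹⁰ Pa.
  δ = (44000 × 2.6^3) / (3 × (7 × 10¹⁰) × (4.04 × 10⁻⁵)) = 0.09115 m = 91.15 mm
(b) Maximum bending moment at the fixed end: M = P·L = 44000 × 2.6 = 114400 N·m. Convert y_max = 80 mm = 0.08 m.
  σ = M·y_max / I = (114400 × 0.08) / (4.04 × 10⁻⁵) = 2.265 × 10⁸ Pa = 226.5 MPa
Final answer: (a) δ = 91.15 mm, (b) σ = 226.5 MPa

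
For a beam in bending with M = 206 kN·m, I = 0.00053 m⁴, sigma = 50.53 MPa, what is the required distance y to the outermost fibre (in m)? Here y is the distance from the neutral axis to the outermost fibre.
Model: a beam in bending, so sigma = (M·y) / I.
Solve for y: y = (sigma·I) / M.
Convert to SI units:
  M = 206 kN·m = 206000 N·m
  sigma = 50.53 MPa = 5.053 × 10⁷ Pa
Substitute:
  y = ((5.053 × 10⁷) × 0.00053) / 206000
  y = 0.13 m
Final answer: y = 0.13 m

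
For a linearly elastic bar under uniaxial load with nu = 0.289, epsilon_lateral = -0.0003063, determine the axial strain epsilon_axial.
Model: a linearly elastic bar under uniaxial load, so epsilon_lateral = -nu·epsilon_axial.
Solve for epsilon_axial: epsilon_axial = -epsilon_lateral / nu.
Substitute:
  epsilon_axial = -(-0.0003063) / 0.289
  epsilon_axial = 0.00106
Final answer: epsilon_axial = 0.00106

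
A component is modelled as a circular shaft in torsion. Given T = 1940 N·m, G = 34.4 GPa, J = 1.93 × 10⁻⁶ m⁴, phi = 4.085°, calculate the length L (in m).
Model: a circular shaft in torsion, so phi = (T·L) / (G·J).
Solve for L: L = (phi·G·J) / T.
Convert to SI units:
  G = 34.4 GPa = 3.44 × 10¹⁰ Pa
  phi = 4.085° = 0.0713 rad
Substitute:
  L = (0.0713 × (3.44 × 10¹⁰) × (1.93 × 10⁻⁶)) / 1940
  L = 2.44 m
Final answer: L = 2.44 m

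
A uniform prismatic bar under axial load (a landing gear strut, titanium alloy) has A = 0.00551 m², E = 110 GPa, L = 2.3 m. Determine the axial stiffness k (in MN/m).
Model: a uniform prismatic bar under axial load, so k = (A·E) / L.
Convert to SI units:
  E = 110 GPa = 1.1 × 10¹¹ Pa
Substitute:
  k = (0.00551 × (1.1 × 10¹¹)) / 2.3
  k = 2.635 × 10⁸ N/m
Convert: k = 2.635 × 10⁸ N/m = 263.5 MN/m
Final answer: k = 263.5 MN/m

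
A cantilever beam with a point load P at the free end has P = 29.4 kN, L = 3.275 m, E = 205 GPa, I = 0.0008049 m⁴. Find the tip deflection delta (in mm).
Model: a cantilever beam with a point load P at the free end, so delta = (P·L^3) / (3·E·I).
Convert to SI units:
  P = 29.4 kN = 29400 N
  E = 205 GPa = 2.05 × 10¹¹ Pa
Substitute:
  delta = (29400 × 3.275^3) / (3 × (2.05 × 10¹¹) × 0.0008049)
  delta = 0.002086 m
Convert: delta = 0.002086 m = 2.086 mm
Final answer: delta = 2.086 mm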